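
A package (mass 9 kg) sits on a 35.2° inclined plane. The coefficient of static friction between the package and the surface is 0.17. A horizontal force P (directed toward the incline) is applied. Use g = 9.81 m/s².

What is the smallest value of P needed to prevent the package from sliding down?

The package tends to slide down (tan θ > μ_s), so at the point of impending slip friction acts up-slope at its limit: f = μ_s N.
Perpendicular to the incline: N = m g cos θ + P sin θ.
Along the incline: P cos θ + μ_s N = m g sin θ, i.e. P cos θ + μ_s (m g cos θ + P sin θ) = m g sin θ.
Solving, P (cos θ + μ_s sin θ) = m g (sin θ − μ_s cos θ), so P = 88.3×0.4375/0.9151 = 42.2 N.

P_min ≈ 42.2 N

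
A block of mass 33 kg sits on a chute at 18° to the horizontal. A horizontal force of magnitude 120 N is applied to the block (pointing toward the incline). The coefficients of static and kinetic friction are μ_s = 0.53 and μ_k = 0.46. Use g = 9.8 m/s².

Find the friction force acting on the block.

f ≈ 14.2 N (down the incline)

The horizontal push has a component P sin θ into the surface, so N = m g cos θ + P sin θ = 307.6 + 37.08 = 344.7 N.
Along the incline, the net driving force (taking up-slope positive) is P cos θ − m g sin θ = 114.1 − 99.94 = 14.19 N, so equilibrium requires friction f = -14.19 N (down-slope).
Maximum static friction: μ_s N = 0.53 × 344.7 = 182.7 N.
|f_req| = 14.19 ≤ 182.7 N → the block is in equilibrium; friction equals the required value.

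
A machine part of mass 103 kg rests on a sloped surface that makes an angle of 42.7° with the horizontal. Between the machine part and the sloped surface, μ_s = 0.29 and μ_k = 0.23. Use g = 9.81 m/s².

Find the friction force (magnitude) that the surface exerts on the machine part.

f ≈ 171 N (up the incline)

The normal reaction is N = m g cos θ = 742.6 N.
For equilibrium along the incline, friction must balance the weight component: f = m g sin θ = 685.2 N up the slope.
The static-friction ceiling is μ_s N = 0.29 × 742.6 = 215.3 N.
|685.2| exceeds 215.3 N, so the machine part slips down-slope; friction is kinetic, f = μ_k N = 0.23×742.6 = 171 N.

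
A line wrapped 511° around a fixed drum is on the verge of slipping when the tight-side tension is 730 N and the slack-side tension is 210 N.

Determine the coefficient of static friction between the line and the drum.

μ ≈ 0.14

T₂/T₁ = e^{μβ} → μ = ln(T₂/T₁)/β.
β = 511° = 8.919 rad.
μ = ln(730/210)/8.919 = ln(3.476)/8.919 = 0.14.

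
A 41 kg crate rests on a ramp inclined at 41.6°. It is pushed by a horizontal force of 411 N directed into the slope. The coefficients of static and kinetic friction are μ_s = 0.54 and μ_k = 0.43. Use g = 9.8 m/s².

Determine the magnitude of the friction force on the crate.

f ≈ 40.6 N (down the incline)

Normal direction: N = m g cos θ + P sin θ = 573.3 N.
Along the incline, the net driving force (taking up-slope positive) is P cos θ − m g sin θ = 307.3 − 266.8 = 40.58 N, so equilibrium requires friction f = -40.58 N (down-slope).
The limit of static friction is μ_s N = 309.6 N.
|f_req| = 40.58 ≤ 309.6 N → the crate is in equilibrium; friction equals the required value.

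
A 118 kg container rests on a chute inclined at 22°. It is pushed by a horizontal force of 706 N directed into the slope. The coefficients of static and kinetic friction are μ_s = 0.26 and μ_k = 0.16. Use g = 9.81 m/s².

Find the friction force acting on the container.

Normal direction: N = m g cos θ + P sin θ = 1338 N.
Parallel to the incline: P cos θ − m g sin θ = 654.6 − 433.6 = 221 N; the friction needed to balance this is 221 N acting down the slope.
The limit of static friction is μ_s N = 347.8 N.
|f_req| = 221 ≤ 347.8 N → the container is in equilibrium; friction equals the required value.

f ≈ 221 N (down the incline)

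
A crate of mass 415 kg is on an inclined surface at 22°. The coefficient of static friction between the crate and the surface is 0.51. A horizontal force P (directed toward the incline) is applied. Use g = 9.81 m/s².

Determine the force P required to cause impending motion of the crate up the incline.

P ≈ 4690 N

At impending motion up the slope, friction acts down-slope at its limit: f = μ_s N.
Perpendicular to the incline: N = m g cos θ + P sin θ.
Along the incline: P cos θ = m g sin θ + μ_s N = m g sin θ + μ_s (m g cos θ + P sin θ).
Solving, P (cos θ − μ_s sin θ) = m g (sin θ + μ_s cos θ), so P = 415×9.81×(sin 22° + 0.51 cos 22°)/(cos 22° − 0.51 sin 22°) = 4070×0.8475/0.7361 = 4690 N.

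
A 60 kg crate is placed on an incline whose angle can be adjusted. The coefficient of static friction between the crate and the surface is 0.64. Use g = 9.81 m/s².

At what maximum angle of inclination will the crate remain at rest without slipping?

θ_max ≈ 32.6°

At the slip threshold, m g sin θ = μ_s · m g cos θ, so tan θ = μ_s.
θ_max = arctan(0.64) = 32.6°.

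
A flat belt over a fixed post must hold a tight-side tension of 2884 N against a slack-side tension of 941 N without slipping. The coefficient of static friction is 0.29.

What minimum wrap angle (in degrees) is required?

β_min ≈ 221°

T₂/T₁ = e^{μβ} → β = ln(T₂/T₁)/μ.
β = ln(2884/941)/0.29 = 1.12/0.29 = 3.862 rad.
In degrees: β = 3.862 × 180/π = 221°.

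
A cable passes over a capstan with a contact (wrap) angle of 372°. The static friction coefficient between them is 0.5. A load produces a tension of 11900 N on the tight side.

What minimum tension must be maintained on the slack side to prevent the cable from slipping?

T_min ≈ 463 N

Capstan equation at impending slip: T_tight/T_slack = e^{μβ}.
β = 372° = 6.493 rad; e^{μβ} = e^{0.5×6.493} = 25.7.
T_slack = T_tight / e^{μβ} = 11900 / 25.7 = 463 N.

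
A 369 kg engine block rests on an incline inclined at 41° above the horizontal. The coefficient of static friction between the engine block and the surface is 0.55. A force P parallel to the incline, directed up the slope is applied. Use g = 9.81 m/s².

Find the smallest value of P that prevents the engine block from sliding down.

P_min ≈ 872 N

The engine block tends to slide down (tan θ > μ_s), so at the point of impending slip friction acts up-slope at its limit: f = μ_s N.
P is parallel to the surface, so N = m g cos θ = 2730 N.
Along the incline: P + μ_s N = m g sin θ, so P = 2370 − 0.55×2730 = 872 N.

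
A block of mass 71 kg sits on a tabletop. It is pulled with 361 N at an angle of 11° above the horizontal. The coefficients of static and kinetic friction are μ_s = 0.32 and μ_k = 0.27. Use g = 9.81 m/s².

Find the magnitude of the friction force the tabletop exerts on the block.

f ≈ 169 N

Vertical equilibrium gives N = m g − P sin α = 627.6 N.
For equilibrium, f = P cos α = 361×cos 11° = 354.4 N.
μ_s N = 0.32 × 627.6 = 200.8 N.
The required friction exceeds μ_s N, so the block moves and f = μ_k N = 169 N.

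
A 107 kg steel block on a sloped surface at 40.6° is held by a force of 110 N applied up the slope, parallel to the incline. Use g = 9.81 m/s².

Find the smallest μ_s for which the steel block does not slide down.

N = m g cos θ = 797 N.
Friction must make up the shortfall along the incline: f = m g sin θ − P = 683.1 − 110 = 573.1 N.
At the threshold f = μ_s N, so μ_s,min = 573.1/797 = 0.719.

μ_s,min ≈ 0.719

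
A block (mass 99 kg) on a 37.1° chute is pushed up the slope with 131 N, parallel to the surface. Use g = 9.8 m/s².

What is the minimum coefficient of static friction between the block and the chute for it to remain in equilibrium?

μ_s,min ≈ 0.587

N = m g cos θ = 773.8 N.
Friction must make up the shortfall along the incline: f = m g sin θ − P = 585.2 − 131 = 454.2 N.
At the threshold f = μ_s N, so μ_s,min = 454.2/773.8 = 0.587.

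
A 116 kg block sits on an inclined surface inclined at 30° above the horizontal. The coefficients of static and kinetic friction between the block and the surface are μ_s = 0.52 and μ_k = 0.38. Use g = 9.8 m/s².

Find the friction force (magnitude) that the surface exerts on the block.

Normal force: N = m g cos θ = 116 × 9.8 × cos 30° = 984.5 N.
Along the slope the weight component is m g sin θ = 568.4 N; friction must supply exactly this, acting up-slope.
Maximum static friction available: μ_s N = 0.52 × 984.5 = 511.9 N.
Since |568.4| > 511.9 N, static friction cannot hold it; the block slides down the incline and kinetic friction applies: f = μ_k N = 0.38 × 984.5 = 374 N.

f ≈ 374 N (up the incline)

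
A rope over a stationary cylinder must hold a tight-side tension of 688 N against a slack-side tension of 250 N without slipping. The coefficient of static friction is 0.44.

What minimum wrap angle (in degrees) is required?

T₂/T₁ = e^{μβ} → β = ln(T₂/T₁)/μ.
β = ln(688/250)/0.44 = 1.012/0.44 = 2.301 rad.
In degrees: β = 2.301 × 180/π = 132°.

β_min ≈ 132°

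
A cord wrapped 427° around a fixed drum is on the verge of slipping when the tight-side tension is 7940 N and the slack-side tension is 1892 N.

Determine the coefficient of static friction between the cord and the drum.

μ ≈ 0.192

T₂/T₁ = e^{μβ} → μ = ln(T₂/T₁)/β.
β = 427° = 7.453 rad.
μ = ln(7940/1892)/7.453 = ln(4.197)/7.453 = 0.192.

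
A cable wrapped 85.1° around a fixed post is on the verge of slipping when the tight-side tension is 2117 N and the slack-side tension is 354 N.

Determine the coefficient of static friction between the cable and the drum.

T₂/T₁ = e^{μβ} → μ = ln(T₂/T₁)/β.
β = 85.1° = 1.485 rad.
μ = ln(2117/354)/1.485 = ln(5.98)/1.485 = 1.2.

μ ≈ 1.2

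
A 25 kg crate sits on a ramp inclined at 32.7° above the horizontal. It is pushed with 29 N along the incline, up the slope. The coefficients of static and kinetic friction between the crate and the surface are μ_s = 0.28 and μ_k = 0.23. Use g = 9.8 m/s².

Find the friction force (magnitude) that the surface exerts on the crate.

The normal reaction is N = m g cos θ = 206.2 N.
Parallel to the incline, ΣF = 0 gives f = m g sin θ − P = 132.4 − 29 = 103.4 N (up-slope positive).
The static-friction ceiling is μ_s N = 0.28 × 206.2 = 57.73 N.
|103.4| exceeds 57.73 N, so the crate slips down-slope; friction is kinetic, f = μ_k N = 0.23×206.2 = 47.4 N.

f ≈ 47.4 N (up the incline)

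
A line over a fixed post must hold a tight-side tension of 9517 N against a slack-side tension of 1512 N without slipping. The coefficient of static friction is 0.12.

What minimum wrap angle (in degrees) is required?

β_min ≈ 878°

T₂/T₁ = e^{μβ} → β = ln(T₂/T₁)/μ.
β = ln(9517/1512)/0.12 = 1.84/0.12 = 15.33 rad.
In degrees: β = 15.33 × 180/π = 878°.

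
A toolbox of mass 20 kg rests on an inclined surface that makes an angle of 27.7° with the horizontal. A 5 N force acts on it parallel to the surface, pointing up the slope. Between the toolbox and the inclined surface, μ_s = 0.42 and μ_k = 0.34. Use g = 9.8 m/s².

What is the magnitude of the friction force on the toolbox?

f ≈ 59 N (up the incline)

Normal force: N = m g cos θ = 20 × 9.8 × cos 27.7° = 173.5 N.
The friction needed for equilibrium is m g sin θ − P = 91.11 − 5 = 86.11 N, measured positive up-slope.
The static-friction ceiling is μ_s N = 0.42 × 173.5 = 72.89 N.
|86.11| exceeds 72.89 N, so the toolbox slips down-slope; friction is kinetic, f = μ_k N = 0.34×173.5 = 59 N.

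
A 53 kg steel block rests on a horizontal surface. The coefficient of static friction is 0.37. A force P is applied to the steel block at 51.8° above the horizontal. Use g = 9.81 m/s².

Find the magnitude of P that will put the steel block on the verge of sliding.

P ≈ 212 N

N = m g − P sin α (the pull lifts the steel block).
At impending slip, P cos α = μ_s N = μ_s (m g − P sin α).
Solving: P (cos α + μ_s sin α) = μ_s m g → P = 0.37×520/(cos 51.8° + 0.37 sin 51.8°) = 192/0.9092 = 212 N.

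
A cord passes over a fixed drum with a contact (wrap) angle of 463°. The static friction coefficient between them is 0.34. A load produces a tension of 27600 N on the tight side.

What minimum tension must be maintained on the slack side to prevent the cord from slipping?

T_min ≈ 1770 N

Capstan equation at impending slip: T_tight/T_slack = e^{μβ}.
β = 463° = 8.081 rad; e^{μβ} = e^{0.34×8.081} = 15.6.
T_slack = T_tight / e^{μβ} = 27600 / 15.6 = 1770 N.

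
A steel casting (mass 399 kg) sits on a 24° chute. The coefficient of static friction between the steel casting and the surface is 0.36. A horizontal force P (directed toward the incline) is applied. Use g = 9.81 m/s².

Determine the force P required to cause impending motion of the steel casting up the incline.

P ≈ 3750 N

At impending motion up the slope, friction acts down-slope at its limit: f = μ_s N.
Perpendicular to the incline: N = m g cos θ + P sin θ.
Along the incline: P cos θ = m g sin θ + μ_s N = m g sin θ + μ_s (m g cos θ + P sin θ).
Solving, P (cos θ − μ_s sin θ) = m g (sin θ + μ_s cos θ), so P = 399×9.81×(sin 24° + 0.36 cos 24°)/(cos 24° − 0.36 sin 24°) = 3910×0.7356/0.7671 = 3750 N.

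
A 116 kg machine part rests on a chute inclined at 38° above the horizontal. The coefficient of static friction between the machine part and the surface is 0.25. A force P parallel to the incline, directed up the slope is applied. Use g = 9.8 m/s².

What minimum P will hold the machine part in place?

The machine part tends to slide down (tan θ > μ_s), so at the point of impending slip friction acts up-slope at its limit: f = μ_s N.
P is parallel to the surface, so N = m g cos θ = 896 N.
Along the incline: P + μ_s N = m g sin θ, so P = 700 − 0.25×896 = 476 N.

P_min ≈ 476 N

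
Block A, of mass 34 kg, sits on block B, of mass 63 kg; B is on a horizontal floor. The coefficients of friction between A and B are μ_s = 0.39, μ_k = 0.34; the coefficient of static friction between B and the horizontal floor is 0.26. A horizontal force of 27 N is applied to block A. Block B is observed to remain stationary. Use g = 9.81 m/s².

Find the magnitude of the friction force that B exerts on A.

f ≈ 27 N

Normal force at the A–B interface: N₁ = m_A g = 333.5 N.
Maximum static friction on A from B: μ_s N₁ = 0.39×333.5 = 130.1 N.
P = 27 N is within that limit, so A and B move together (both at rest); the A–B friction is simply f₁ = P = 27 N.
By Newton's third law B feels 27 N forward from A. With B stationary, the floor's static friction on B balances it: f₂ = 27 N (well within μ_s(m_A+m_B)g = 247.4 N).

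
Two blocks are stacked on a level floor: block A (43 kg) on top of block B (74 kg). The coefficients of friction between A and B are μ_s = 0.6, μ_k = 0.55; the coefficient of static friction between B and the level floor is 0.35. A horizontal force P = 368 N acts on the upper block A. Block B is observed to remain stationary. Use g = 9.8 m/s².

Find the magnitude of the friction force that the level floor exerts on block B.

f ≈ 232 N

The normal force B exerts on A is simply A's weight, N₁ = 421.4 N.
Maximum static friction on A from B: μ_s N₁ = 0.6×421.4 = 252.8 N.
Since P = 368 N > 252.8 N, A slides on B; the A–B friction is kinetic: f₁ = μ_k N₁ = 0.55×421.4 = 232 N.
By Newton's third law B feels 232 N forward from A. With B stationary, the floor's static friction on B balances it: f₂ = 232 N (well within μ_s(m_A+m_B)g = 401.3 N).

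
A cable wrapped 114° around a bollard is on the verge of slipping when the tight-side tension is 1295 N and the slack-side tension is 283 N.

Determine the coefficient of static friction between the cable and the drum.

μ ≈ 0.764

T₂/T₁ = e^{μβ} → μ = ln(T₂/T₁)/β.
β = 114° = 1.99 rad.
μ = ln(1295/283)/1.99 = ln(4.576)/1.99 = 0.764.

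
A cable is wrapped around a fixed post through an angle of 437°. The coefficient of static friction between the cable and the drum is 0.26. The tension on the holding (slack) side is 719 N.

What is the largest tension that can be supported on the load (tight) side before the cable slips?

T_max ≈ 5220 N

At impending slip the capstan equation gives T₂/T₁ = e^{μβ} with β in radians.
β = 437° × π/180 = 7.627 rad.
e^{μβ} = e^{0.26×7.627} = 7.265.
T₂ = T₁ · e^{μβ} = 719 × 7.265 = 5220 N.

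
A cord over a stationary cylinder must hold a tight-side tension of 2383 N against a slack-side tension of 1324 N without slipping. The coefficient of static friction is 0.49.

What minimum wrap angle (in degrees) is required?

T₂/T₁ = e^{μβ} → β = ln(T₂/T₁)/μ.
β = ln(2383/1324)/0.49 = 0.5877/0.49 = 1.199 rad.
In degrees: β = 1.199 × 180/π = 68.7°.

β_min ≈ 68.7°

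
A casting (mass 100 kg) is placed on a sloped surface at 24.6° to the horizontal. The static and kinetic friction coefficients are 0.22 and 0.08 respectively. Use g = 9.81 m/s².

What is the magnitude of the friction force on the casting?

The normal reaction is N = m g cos θ = 892 N.
For equilibrium along the incline, friction must balance the weight component: f = m g sin θ = 408.4 N up the slope.
Maximum static friction available: μ_s N = 0.22 × 892 = 196.2 N.
|408.4| exceeds 196.2 N, so the casting slips down-slope; friction is kinetic, f = μ_k N = 0.08×892 = 71.4 N.

f ≈ 71.4 N (up the incline)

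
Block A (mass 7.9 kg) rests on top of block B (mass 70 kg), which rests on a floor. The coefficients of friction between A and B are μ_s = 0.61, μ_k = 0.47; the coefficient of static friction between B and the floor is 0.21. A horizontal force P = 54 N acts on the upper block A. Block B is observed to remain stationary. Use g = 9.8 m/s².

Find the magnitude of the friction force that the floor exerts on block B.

Between the blocks, N₁ = m_A g = 77.42 N.
So the A–B interface can sustain at most μ_s N₁ = 47.23 N of static friction.
P = 54 N exceeds that limit, so A slips over B and the interface friction becomes kinetic: f₁ = μ_k N₁ = 0.47×77.42 = 36.4 N.
By Newton's third law B feels 36.4 N forward from A. With B stationary, the floor's static friction on B balances it: f₂ = 36.4 N (well within μ_s(m_A+m_B)g = 160.3 N).

f ≈ 36.4 N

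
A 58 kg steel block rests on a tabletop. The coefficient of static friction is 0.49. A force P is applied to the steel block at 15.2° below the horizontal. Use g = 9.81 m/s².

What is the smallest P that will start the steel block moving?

N = m g + P sin α (the push presses the steel block into the tabletop).
At impending slip, P cos α = μ_s N = μ_s (m g + P sin α).
Solving: P (cos α − μ_s sin α) = μ_s m g → P = 0.49×569/(cos 15.2° − 0.49 sin 15.2°) = 279/0.8365 = 333 N.

P ≈ 333 N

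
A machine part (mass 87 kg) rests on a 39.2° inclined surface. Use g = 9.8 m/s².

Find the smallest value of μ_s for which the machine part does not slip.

At the slip threshold m g sin θ = μ_s m g cos θ, so μ_s,min = tan θ.
μ_s,min = tan 39.2° = 0.816.

μ_s,min ≈ 0.816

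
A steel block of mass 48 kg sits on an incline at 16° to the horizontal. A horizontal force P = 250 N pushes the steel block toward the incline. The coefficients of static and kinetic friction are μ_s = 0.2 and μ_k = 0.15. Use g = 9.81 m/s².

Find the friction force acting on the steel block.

f ≈ 78.2 N (down the incline)

Resolve perpendicular to the incline: N = m g cos θ + P sin θ = 48×9.81×cos 16° + 250×sin 16° = 521.5 N.
Parallel to the incline: P cos θ − m g sin θ = 240.3 − 129.8 = 110.5 N; the friction needed to balance this is 110.5 N acting down the slope.
Maximum static friction: μ_s N = 0.2 × 521.5 = 104.3 N.
The required 110.5 N exceeds the static limit, so the steel block slides up-slope and f = μ_k N = 0.15×521.5 = 78.2 N.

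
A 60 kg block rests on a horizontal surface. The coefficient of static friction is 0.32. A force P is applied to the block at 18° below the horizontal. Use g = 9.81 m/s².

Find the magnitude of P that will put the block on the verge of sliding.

P ≈ 221 N

N = m g + P sin α (the push presses the block into the horizontal surface).
At impending slip, P cos α = μ_s N = μ_s (m g + P sin α).
Solving: P (cos α − μ_s sin α) = μ_s m g → P = 0.32×589/(cos 18° − 0.32 sin 18°) = 188/0.8522 = 221 N.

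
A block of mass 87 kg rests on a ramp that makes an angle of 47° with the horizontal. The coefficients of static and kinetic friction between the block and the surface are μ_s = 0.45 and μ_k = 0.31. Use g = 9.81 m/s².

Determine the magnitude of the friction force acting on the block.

f ≈ 180 N (up the incline)

Normal force: N = m g cos θ = 87 × 9.81 × cos 47° = 582.1 N.
Along the slope the weight component is m g sin θ = 624.2 N; friction must supply exactly this, acting up-slope.
Maximum static friction available: μ_s N = 0.45 × 582.1 = 261.9 N.
|624.2| exceeds 261.9 N, so the block slips down-slope; friction is kinetic, f = μ_k N = 0.31×582.1 = 180 N.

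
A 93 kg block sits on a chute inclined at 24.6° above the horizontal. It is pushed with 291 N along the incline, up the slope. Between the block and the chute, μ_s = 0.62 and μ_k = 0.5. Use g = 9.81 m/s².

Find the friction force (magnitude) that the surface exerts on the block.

Normal force: N = m g cos θ = 93 × 9.81 × cos 24.6° = 829.5 N.
The friction needed for equilibrium is m g sin θ − P = 379.8 − 291 = 88.79 N, measured positive up-slope.
Static friction can supply at most μ_s N = 514.3 N.
Since |88.79| ≤ 514.3 N, static friction is sufficient; f equals the required value, not μ_s N.

f ≈ 88.8 N (up the incline)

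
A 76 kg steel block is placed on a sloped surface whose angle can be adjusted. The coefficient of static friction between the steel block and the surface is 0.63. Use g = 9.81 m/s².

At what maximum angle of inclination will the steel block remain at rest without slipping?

θ_max ≈ 32.2°

At the slip threshold, m g sin θ = μ_s · m g cos θ, so tan θ = μ_s.
θ_max = arctan(0.63) = 32.2°.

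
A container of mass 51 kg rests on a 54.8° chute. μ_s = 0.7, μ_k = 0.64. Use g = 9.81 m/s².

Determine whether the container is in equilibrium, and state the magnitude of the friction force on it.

N = m g cos θ = 288 N.
Down-slope weight component: m g sin θ = 409 N.
μ_s N = 202 N.
409 > 202 N, so it slides; kinetic friction f = μ_k N = 0.64×288 = 185 N.

f ≈ 185 N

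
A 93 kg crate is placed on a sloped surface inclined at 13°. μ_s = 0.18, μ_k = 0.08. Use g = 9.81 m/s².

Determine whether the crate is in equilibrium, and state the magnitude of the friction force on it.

N = m g cos θ = 889 N.
Down-slope weight component: m g sin θ = 205 N.
μ_s N = 160 N.
205 > 160 N, so it slides; kinetic friction f = μ_k N = 0.08×889 = 71.1 N.

f ≈ 71.1 N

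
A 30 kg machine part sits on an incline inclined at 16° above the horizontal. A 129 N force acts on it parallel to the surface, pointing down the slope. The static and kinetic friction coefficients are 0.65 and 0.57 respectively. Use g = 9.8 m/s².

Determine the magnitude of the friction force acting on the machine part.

The normal reaction is N = m g cos θ = 282.6 N.
The friction needed for equilibrium is m g sin θ + P = 81.04 + 129 = 210 N, measured positive up-slope.
Maximum static friction available: μ_s N = 0.65 × 282.6 = 183.7 N.
|210| exceeds 183.7 N, so the machine part slips down-slope; friction is kinetic, f = μ_k N = 0.57×282.6 = 161 N.

f ≈ 161 N (up the incline)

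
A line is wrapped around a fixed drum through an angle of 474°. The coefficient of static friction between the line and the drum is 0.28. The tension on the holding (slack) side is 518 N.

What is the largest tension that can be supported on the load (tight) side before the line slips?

At impending slip the capstan equation gives T₂/T₁ = e^{μβ} with β in radians.
β = 474° × π/180 = 8.273 rad.
e^{μβ} = e^{0.28×8.273} = 10.14.
T₂ = T₁ · e^{μβ} = 518 × 10.14 = 5250 N.

T_max ≈ 5250 N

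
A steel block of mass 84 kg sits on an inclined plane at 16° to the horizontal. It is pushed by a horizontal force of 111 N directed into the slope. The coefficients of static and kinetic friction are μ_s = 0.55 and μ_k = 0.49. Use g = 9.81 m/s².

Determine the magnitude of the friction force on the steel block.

The horizontal push has a component P sin θ into the surface, so N = m g cos θ + P sin θ = 792.1 + 30.6 = 822.7 N.
Along the incline, the net driving force (taking up-slope positive) is P cos θ − m g sin θ = 106.7 − 227.1 = -120.4 N, so equilibrium requires friction f = 120.4 N (up-slope).
Maximum static friction: μ_s N = 0.55 × 822.7 = 452.5 N.
|f_req| = 120.4 ≤ 452.5 N → the steel block is in equilibrium; friction equals the required value.

f ≈ 120 N (up the incline)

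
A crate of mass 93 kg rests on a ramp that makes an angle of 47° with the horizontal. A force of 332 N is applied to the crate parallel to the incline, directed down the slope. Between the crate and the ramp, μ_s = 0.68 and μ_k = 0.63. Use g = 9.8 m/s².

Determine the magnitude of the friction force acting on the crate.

f ≈ 392 N (up the incline)

The normal reaction is N = m g cos θ = 621.6 N.
Parallel to the incline, ΣF = 0 gives f = m g sin θ + P = 666.6 + 332 = 998.6 N (up-slope positive).
Maximum static friction available: μ_s N = 0.68 × 621.6 = 422.7 N.
|998.6| exceeds 422.7 N, so the crate slips down-slope; friction is kinetic, f = μ_k N = 0.63×621.6 = 392 N.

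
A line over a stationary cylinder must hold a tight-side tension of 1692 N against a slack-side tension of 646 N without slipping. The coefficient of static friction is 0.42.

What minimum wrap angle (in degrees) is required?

β_min ≈ 131°

T₂/T₁ = e^{μβ} → β = ln(T₂/T₁)/μ.
β = ln(1692/646)/0.42 = 0.9629/0.42 = 2.293 rad.
In degrees: β = 2.293 × 180/π = 131°.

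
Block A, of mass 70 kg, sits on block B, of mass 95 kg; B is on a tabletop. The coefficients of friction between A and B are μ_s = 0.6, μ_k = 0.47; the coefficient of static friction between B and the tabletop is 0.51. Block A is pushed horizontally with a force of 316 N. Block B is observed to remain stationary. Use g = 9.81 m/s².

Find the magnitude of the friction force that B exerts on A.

f ≈ 316 N

The normal force B exerts on A is simply A's weight, N₁ = 686.7 N.
So the A–B interface can sustain at most μ_s N₁ = 412 N of static friction.
Since P = 316 N ≤ 412 N, A does not slip on B; friction on A equals P = 316 N.
B experiences an equal 316 N forward from A (third law). B is in equilibrium, so the floor supplies f₂ = 316 N of static friction (limit μ_s(m_A+m_B)g = 825.5 N, not exceeded).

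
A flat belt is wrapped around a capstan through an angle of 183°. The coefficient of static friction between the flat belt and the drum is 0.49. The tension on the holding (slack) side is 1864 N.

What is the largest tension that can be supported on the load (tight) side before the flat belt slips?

T_max ≈ 8920 N

At impending slip the capstan equation gives T₂/T₁ = e^{μβ} with β in radians.
β = 183° × π/180 = 3.194 rad.
e^{μβ} = e^{0.49×3.194} = 4.783.
T₂ = T₁ · e^{μβ} = 1864 × 4.783 = 8920 N.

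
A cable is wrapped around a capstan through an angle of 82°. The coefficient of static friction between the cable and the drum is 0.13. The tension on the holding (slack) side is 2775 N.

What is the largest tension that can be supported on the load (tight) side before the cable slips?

T_max ≈ 3340 N

At impending slip the capstan equation gives T₂/T₁ = e^{μβ} with β in radians.
β = 82° × π/180 = 1.431 rad.
e^{μβ} = e^{0.13×1.431} = 1.204.
T₂ = T₁ · e^{μβ} = 2775 × 1.204 = 3340 N.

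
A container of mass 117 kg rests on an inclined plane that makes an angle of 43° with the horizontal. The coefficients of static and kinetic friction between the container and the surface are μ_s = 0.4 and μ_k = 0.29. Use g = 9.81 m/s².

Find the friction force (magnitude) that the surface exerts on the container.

f ≈ 243 N (up the incline)

Normal force: N = m g cos θ = 117 × 9.81 × cos 43° = 839.4 N.
For equilibrium along the incline, friction must balance the weight component: f = m g sin θ = 782.8 N up the slope.
The static-friction ceiling is μ_s N = 0.4 × 839.4 = 335.8 N.
|782.8| exceeds 335.8 N, so the container slips down-slope; friction is kinetic, f = μ_k N = 0.29×839.4 = 243 N.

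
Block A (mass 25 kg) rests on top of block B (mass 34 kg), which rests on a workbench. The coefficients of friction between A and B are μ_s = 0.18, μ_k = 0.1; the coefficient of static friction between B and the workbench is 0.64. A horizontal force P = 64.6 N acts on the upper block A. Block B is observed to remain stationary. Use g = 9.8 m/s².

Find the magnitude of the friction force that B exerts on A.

f ≈ 24.5 N

Normal force at the A–B interface: N₁ = m_A g = 245 N.
So the A–B interface can sustain at most μ_s N₁ = 44.1 N of static friction.
P = 64.6 N exceeds that limit, so A slips over B and the interface friction becomes kinetic: f₁ = μ_k N₁ = 0.1×245 = 24.5 N.
B experiences an equal 24.5 N forward from A (third law). B is in equilibrium, so the floor supplies f₂ = 24.5 N of static friction (limit μ_s(m_A+m_B)g = 370 N, not exceeded).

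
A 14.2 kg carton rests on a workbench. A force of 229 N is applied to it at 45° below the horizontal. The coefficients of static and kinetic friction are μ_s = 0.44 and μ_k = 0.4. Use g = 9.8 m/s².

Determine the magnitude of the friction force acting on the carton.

Vertical equilibrium gives N = m g + P sin α = 301.1 N.
The horizontal driving force is P cos α = 161.9 N, so equilibrium needs friction f = 161.9 N.
μ_s N = 0.44 × 301.1 = 132.5 N.
The required friction exceeds μ_s N, so the carton moves and f = μ_k N = 120 N.

f ≈ 120 N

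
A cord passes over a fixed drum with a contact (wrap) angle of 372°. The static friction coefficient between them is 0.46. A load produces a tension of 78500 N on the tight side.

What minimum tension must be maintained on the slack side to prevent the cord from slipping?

T_min ≈ 3960 N

Capstan equation at impending slip: T_tight/T_slack = e^{μβ}.
β = 372° = 6.493 rad; e^{μβ} = e^{0.46×6.493} = 19.82.
T_slack = T_tight / e^{μβ} = 78500 / 19.82 = 3960 N.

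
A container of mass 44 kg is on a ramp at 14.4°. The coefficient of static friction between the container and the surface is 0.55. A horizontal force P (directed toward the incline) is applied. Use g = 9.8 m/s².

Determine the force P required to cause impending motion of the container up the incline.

P ≈ 405 N

At impending motion up the slope, friction acts down-slope at its limit: f = μ_s N.
Perpendicular to the incline: N = m g cos θ + P sin θ.
Along the incline: P cos θ = m g sin θ + μ_s N = m g sin θ + μ_s (m g cos θ + P sin θ).
Solving, P (cos θ − μ_s sin θ) = m g (sin θ + μ_s cos θ), so P = 44×9.8×(sin 14.4° + 0.55 cos 14.4°)/(cos 14.4° − 0.55 sin 14.4°) = 431×0.7814/0.8318 = 405 N.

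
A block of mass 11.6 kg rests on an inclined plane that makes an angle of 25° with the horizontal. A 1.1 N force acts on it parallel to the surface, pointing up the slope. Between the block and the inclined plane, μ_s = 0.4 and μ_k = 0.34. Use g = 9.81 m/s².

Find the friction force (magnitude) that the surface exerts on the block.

The normal reaction is N = m g cos θ = 103.1 N.
For equilibrium along the incline the friction force must supply f = m g sin θ − P = 48.09 − 1.1 = 46.99 N (positive meaning up-slope).
The static-friction ceiling is μ_s N = 0.4 × 103.1 = 41.25 N.
|46.99| exceeds 41.25 N, so the block slips down-slope; friction is kinetic, f = μ_k N = 0.34×103.1 = 35.1 N.

f ≈ 35.1 N (up the incline)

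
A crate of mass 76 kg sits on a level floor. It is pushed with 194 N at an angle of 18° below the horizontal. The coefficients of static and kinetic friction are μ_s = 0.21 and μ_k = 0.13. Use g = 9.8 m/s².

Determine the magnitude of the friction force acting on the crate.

f ≈ 105 N

Vertical equilibrium gives N = m g + P sin α = 804.7 N.
For equilibrium, f = P cos α = 194×cos 18° = 184.5 N.
The static-friction limit is μ_s N = 169 N.
184.5 > 169 N → the crate slides; f = μ_k N = 0.13×804.7 = 105 N.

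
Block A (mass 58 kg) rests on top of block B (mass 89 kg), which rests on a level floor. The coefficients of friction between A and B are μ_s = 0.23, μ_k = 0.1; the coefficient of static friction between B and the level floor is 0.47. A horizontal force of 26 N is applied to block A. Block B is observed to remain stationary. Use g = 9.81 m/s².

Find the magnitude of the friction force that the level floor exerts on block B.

Normal force at the A–B interface: N₁ = m_A g = 569 N.
Maximum static friction on A from B: μ_s N₁ = 0.23×569 = 130.9 N.
P = 26 N is within that limit, so A and B move together (both at rest); the A–B friction is simply f₁ = P = 26 N.
By Newton's third law B feels 26 N forward from A. With B stationary, the floor's static friction on B balances it: f₂ = 26 N (well within μ_s(m_A+m_B)g = 677.8 N).

f ≈ 26 N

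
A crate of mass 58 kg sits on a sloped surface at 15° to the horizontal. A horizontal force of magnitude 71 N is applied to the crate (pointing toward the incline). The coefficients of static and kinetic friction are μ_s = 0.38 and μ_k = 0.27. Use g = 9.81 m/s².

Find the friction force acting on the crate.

f ≈ 78.7 N (up the incline)

Normal direction: N = m g cos θ + P sin θ = 568 N.
Along the incline, the net driving force (taking up-slope positive) is P cos θ − m g sin θ = 68.58 − 147.3 = -78.68 N, so equilibrium requires friction f = 78.68 N (up-slope).
Maximum static friction: μ_s N = 0.38 × 568 = 215.8 N.
Since 78.68 N is within the 215.8 N limit, the crate stays put and friction is exactly 78.7 N.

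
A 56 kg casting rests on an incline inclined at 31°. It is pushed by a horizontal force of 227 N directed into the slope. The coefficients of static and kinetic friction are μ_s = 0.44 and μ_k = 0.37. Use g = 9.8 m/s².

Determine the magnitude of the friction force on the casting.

The horizontal push has a component P sin θ into the surface, so N = m g cos θ + P sin θ = 470.4 + 116.9 = 587.3 N.
Along the incline, the net driving force (taking up-slope positive) is P cos θ − m g sin θ = 194.6 − 282.7 = -88.08 N, so equilibrium requires friction f = 88.08 N (up-slope).
The limit of static friction is μ_s N = 258.4 N.
|f_req| = 88.08 ≤ 258.4 N → the casting is in equilibrium; friction equals the required value.

f ≈ 88.1 N (up the incline)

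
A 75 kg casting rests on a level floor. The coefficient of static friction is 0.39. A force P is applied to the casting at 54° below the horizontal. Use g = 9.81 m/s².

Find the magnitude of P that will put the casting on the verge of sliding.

N = m g + P sin α (the push presses the casting into the level floor).
At impending slip, P cos α = μ_s N = μ_s (m g + P sin α).
Solving: P (cos α − μ_s sin α) = μ_s m g → P = 0.39×736/(cos 54° − 0.39 sin 54°) = 287/0.2723 = 1050 N.

P ≈ 1050 N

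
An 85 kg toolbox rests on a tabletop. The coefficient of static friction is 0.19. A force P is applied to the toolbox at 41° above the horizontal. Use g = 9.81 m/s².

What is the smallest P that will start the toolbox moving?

N = m g − P sin α (the pull lifts the toolbox).
At impending slip, P cos α = μ_s N = μ_s (m g − P sin α).
Solving: P (cos α + μ_s sin α) = μ_s m g → P = 0.19×834/(cos 41° + 0.19 sin 41°) = 158/0.8794 = 180 N.

P ≈ 180 N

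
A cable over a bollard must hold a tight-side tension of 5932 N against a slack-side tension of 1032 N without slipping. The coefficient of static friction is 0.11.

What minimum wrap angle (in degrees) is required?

T₂/T₁ = e^{μβ} → β = ln(T₂/T₁)/μ.
β = ln(5932/1032)/0.11 = 1.749/0.11 = 15.9 rad.
In degrees: β = 15.9 × 180/π = 911°.

β_min ≈ 911°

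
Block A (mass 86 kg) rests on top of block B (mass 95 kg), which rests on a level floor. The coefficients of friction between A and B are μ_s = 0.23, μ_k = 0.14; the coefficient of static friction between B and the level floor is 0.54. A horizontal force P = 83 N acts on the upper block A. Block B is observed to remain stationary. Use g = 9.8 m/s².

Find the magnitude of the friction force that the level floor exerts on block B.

Normal force at the A–B interface: N₁ = m_A g = 842.8 N.
Maximum static friction on A from B: μ_s N₁ = 0.23×842.8 = 193.8 N.
P = 83 N is within that limit, so A and B move together (both at rest); the A–B friction is simply f₁ = P = 83 N.
By Newton's third law B feels 83 N forward from A. With B stationary, the floor's static friction on B balances it: f₂ = 83 N (well within μ_s(m_A+m_B)g = 957.9 N).

f ≈ 83 N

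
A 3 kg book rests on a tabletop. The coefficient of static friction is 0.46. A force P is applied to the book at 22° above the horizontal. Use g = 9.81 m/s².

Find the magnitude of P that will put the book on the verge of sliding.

N = m g − P sin α (the pull lifts the book).
At impending slip, P cos α = μ_s N = μ_s (m g − P sin α).
Solving: P (cos α + μ_s sin α) = μ_s m g → P = 0.46×29.4/(cos 22° + 0.46 sin 22°) = 13.5/1.1 = 12.3 N.

P ≈ 12.3 N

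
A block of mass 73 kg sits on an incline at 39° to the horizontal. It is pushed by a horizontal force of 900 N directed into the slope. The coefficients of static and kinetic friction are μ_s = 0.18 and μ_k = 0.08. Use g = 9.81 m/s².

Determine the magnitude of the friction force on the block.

f ≈ 89.8 N (down the incline)

Resolve perpendicular to the incline: N = m g cos θ + P sin θ = 73×9.81×cos 39° + 900×sin 39° = 1123 N.
Along the incline, the net driving force (taking up-slope positive) is P cos θ − m g sin θ = 699.4 − 450.7 = 248.8 N, so equilibrium requires friction f = -248.8 N (down-slope).
Maximum static friction: μ_s N = 0.18 × 1123 = 202.1 N.
The required 248.8 N exceeds the static limit, so the block slides up-slope and f = μ_k N = 0.08×1123 = 89.8 N.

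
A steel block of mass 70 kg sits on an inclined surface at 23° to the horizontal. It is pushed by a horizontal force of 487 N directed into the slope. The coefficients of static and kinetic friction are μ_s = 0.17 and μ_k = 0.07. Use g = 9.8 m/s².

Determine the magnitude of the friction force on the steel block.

Normal direction: N = m g cos θ + P sin θ = 821.8 N.
Along the incline, the net driving force (taking up-slope positive) is P cos θ − m g sin θ = 448.3 − 268 = 180.2 N, so equilibrium requires friction f = -180.2 N (down-slope).
The limit of static friction is μ_s N = 139.7 N.
|f_req| = 180.2 > 139.7 N → the steel block slides up the incline; f = μ_k N = 0.07 × 821.8 = 57.5 N.

f ≈ 57.5 N (down the incline)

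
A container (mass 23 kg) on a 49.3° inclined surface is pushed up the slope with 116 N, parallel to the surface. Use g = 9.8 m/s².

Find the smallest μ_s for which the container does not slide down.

N = m g cos θ = 147 N.
Friction must make up the shortfall along the incline: f = m g sin θ − P = 170.9 − 116 = 54.88 N.
At the threshold f = μ_s N, so μ_s,min = 54.88/147 = 0.373.

μ_s,min ≈ 0.373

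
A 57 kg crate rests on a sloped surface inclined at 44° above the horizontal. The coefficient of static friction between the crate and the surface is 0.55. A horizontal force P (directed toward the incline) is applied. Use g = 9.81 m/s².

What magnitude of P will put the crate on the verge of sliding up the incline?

At impending motion up the slope, friction acts down-slope at its limit: f = μ_s N.
Perpendicular to the incline: N = m g cos θ + P sin θ.
Along the incline: P cos θ = m g sin θ + μ_s N = m g sin θ + μ_s (m g cos θ + P sin θ).
Solving, P (cos θ − μ_s sin θ) = m g (sin θ + μ_s cos θ), so P = 57×9.81×(sin 44° + 0.55 cos 44°)/(cos 44° − 0.55 sin 44°) = 559×1.09/0.3373 = 1810 N.

P ≈ 1810 N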